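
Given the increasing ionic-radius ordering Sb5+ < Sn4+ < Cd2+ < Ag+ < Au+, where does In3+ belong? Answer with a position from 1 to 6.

Tabulating Z and e⁻: Sb5+ has 46 e⁻ (Z=51), Sn4+ has 46 e⁻ (Z=50), In3+ has 46 e⁻ (Z=49), Cd2+ has 46 e⁻ (Z=48), Ag+ has 46 e⁻ (Z=47), Au+ has 78 e⁻ (Z=79). Sb5+ < Sn4+ (isoelectronic, higher Z=51 is smaller); Sn4+ < In3+ (isoelectronic, higher Z=50 is smaller); In3+ < Cd2+ (isoelectronic, higher Z=49 is smaller); Cd2+ < Ag+ (both 46 e⁻, Z=48>47); Ag+ < Au+ (same group, 1 shell fewer).
Putting In3+ in gives Sb5+ < Sn4+ < In3+ < Cd2+ < Ag+ < Au+; it lands at slot 3.

3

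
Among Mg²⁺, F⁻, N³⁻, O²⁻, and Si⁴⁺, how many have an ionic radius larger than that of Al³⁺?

4

Isoelectronic series (10 e⁻ each). Size is set by nuclear charge: more protons means a smaller ion. Si⁴⁺ (Z=14), Al³⁺ (Z=13), Mg²⁺ (Z=12), F⁻ (Z=9), O²⁻ (Z=8), N³⁻ (Z=7).
Overall: Si⁴⁺ < Al³⁺ < Mg²⁺ < F⁻ < O²⁻ < N³⁻. Al³⁺ has 1 below it and 4 above. Count: 4.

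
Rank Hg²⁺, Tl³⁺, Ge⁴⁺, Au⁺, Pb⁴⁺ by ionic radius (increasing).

Ge⁴⁺ < Pb⁴⁺ < Tl³⁺ < Hg²⁺ < Au⁺

Electron counts and nuclear charges: Ge⁴⁺ has 28 e⁻ (Z=32), Pb⁴⁺ has 78 e⁻ (Z=82), Tl³⁺ has 78 e⁻ (Z=81), Hg²⁺ has 78 e⁻ (Z=80), Au⁺ has 78 e⁻ (Z=79). Ge⁴⁺ < Pb⁴⁺ (same group, period 4 vs 6); Pb⁴⁺ < Tl³⁺ (both 78 e⁻, Z=82>81); Tl³⁺ < Hg²⁺ (isoelectronic, higher Z=81 is smaller); Hg²⁺ < Au⁺ (both 78 e⁻, Z=80>79).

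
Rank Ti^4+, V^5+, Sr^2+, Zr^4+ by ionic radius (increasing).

Work out protons and electrons: V^5+ has 18 e⁻ (Z=23), Ti^4+ has 18 e⁻ (Z=22), Zr^4+ has 36 e⁻ (Z=40), Sr^2+ has 36 e⁻ (Z=38). V^5+ < Ti^4+ (both 18 e⁻, Z=23>22); Ti^4+ < Zr^4+ (same group, period 4 vs 5); Zr^4+ < Sr^2+ (both 36 e⁻, Z=40>38).

V^5+ < Ti^4+ < Zr^4+ < Sr^2+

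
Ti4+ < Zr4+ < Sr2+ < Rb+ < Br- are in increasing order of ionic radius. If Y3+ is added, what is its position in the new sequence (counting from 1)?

3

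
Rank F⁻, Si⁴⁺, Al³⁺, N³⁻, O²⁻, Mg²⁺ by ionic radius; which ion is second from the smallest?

Isoelectronic series (10 e⁻ each). Size is set by nuclear charge: more protons means a smaller ion. Si⁴⁺ (Z=14), Al³⁺ (Z=13), Mg²⁺ (Z=12), F⁻ (Z=9), O²⁻ (Z=8), N³⁻ (Z=7).
That gives Si⁴⁺ < Al³⁺ < Mg²⁺ < F⁻ < O²⁻ < N³⁻. From the smallest end, number 2 is Al³⁺.

Al³⁺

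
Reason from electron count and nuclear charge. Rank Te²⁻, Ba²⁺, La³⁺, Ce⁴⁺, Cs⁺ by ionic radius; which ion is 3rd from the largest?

Ba²⁺

Each ion has 54 electrons. The ranking follows nuclear charge in reverse — greater Z gives a smaller radius. Ce⁴⁺ (Z=58), La³⁺ (Z=57), Ba²⁺ (Z=56), Cs⁺ (Z=55), Te²⁻ (Z=52).
Full ascending order: Ce⁴⁺ < La³⁺ < Ba²⁺ < Cs⁺ < Te²⁻. Counting from the largest, position 3 is Ba²⁺.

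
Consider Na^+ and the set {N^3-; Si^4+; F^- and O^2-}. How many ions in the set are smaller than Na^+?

1

All of these have 10 electrons (isoelectronic). With the same electron cloud, the ion with the most protons pulls it in tightest. Nuclear charges: Si^4+ (Z=14), Na^+ (Z=11), F^- (Z=9), O^2- (Z=8), N^3- (Z=7). Highest Z is smallest.
Placing each against Na^+: smaller — Si^4+; larger — F^-, O^2-, N^3-. So 1 is smaller.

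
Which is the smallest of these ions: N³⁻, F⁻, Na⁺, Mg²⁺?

Isoelectronic series (10 e⁻ each). Size is set by nuclear charge: more protons means a smaller ion. Mg²⁺ (Z=12), Na⁺ (Z=11), F⁻ (Z=9), N³⁻ (Z=7).

Mg²⁺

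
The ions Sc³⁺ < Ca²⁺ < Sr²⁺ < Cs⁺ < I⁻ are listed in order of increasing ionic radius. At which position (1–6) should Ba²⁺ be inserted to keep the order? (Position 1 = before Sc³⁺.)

4

Electron counts and nuclear charges: Sc³⁺ has 18 e⁻ (Z=21), Ca²⁺ has 18 e⁻ (Z=20), Sr²⁺ has 36 e⁻ (Z=38), Ba²⁺ has 54 e⁻ (Z=56), Cs⁺ has 54 e⁻ (Z=55), I⁻ has 54 e⁻ (Z=53). Sc³⁺ < Ca²⁺ (both 18 e⁻, Z=21>20); Ca²⁺ < Sr²⁺ (same group, 1 shell fewer); Sr²⁺ < Ba²⁺ (same group, period 5 vs 6); Ba²⁺ < Cs⁺ (isoelectronic, higher Z=56 is smaller); Cs⁺ < I⁻ (isoelectronic, higher Z=55 is smaller).
Putting Ba²⁺ in gives Sc³⁺ < Ca²⁺ < Sr²⁺ < Ba²⁺ < Cs⁺ < I⁻; it lands at slot 4.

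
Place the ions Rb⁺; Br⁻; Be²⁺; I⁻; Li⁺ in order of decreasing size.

I⁻ > Br⁻ > Rb⁺ > Li⁺ > Be²⁺

Work out protons and electrons: Be²⁺ (Z=4, 2 e⁻), Li⁺ (Z=3, 2 e⁻), Rb⁺ (Z=37, 36 e⁻), Br⁻ (Z=35, 36 e⁻), I⁻ (Z=53, 54 e⁻). Be²⁺ < Li⁺ (isoelectronic, higher Z=4 is smaller); Li⁺ < Rb⁺ (same group, 3 shells fewer); Rb⁺ < Br⁻ (isoelectronic, higher Z=37 is smaller); Br⁻ < I⁻ (same group, period 4 vs 5).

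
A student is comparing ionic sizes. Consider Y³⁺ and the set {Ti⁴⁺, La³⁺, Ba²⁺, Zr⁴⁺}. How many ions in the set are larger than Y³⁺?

2

Work out protons and electrons: Ti⁴⁺ has 18 e⁻ (Z=22), Zr⁴⁺ has 36 e⁻ (Z=40), Y³⁺ has 36 e⁻ (Z=39), La³⁺ has 54 e⁻ (Z=57), Ba²⁺ has 54 e⁻ (Z=56). Ti⁴⁺ < Zr⁴⁺ (same group, 1 shell fewer); Zr⁴⁺ < Y³⁺ (isoelectronic, higher Z=40 is smaller); Y³⁺ < La³⁺ (same group, 1 shell fewer); La³⁺ < Ba²⁺ (both 54 e⁻, Z=57>56).
Placing each against Y³⁺: smaller — Ti⁴⁺, Zr⁴⁺; larger — La³⁺, Ba²⁺. That's 2.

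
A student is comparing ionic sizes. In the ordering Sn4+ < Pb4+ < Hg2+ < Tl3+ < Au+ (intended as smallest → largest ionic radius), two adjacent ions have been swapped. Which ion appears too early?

Check each adjacent pair. Hg2+ and Tl3+ are reversed: Tl3+ and Hg2+ share 78 electrons; the higher nuclear charge on Tl (Z=81) contracts it more, so Tl3+ < Hg2+. No other neighbouring pair contradicts the periodic trends, so Hg2+ is the ion listed too early.

Hg2+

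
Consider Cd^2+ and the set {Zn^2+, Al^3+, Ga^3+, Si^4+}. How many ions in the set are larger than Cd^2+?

0

Work out protons and electrons: Si^4+: 10 e⁻, Z=14, Al^3+: 10 e⁻, Z=13, Ga^3+: 28 e⁻, Z=31, Zn^2+: 28 e⁻, Z=30, Cd^2+: 46 e⁻, Z=48. Si^4+ < Al^3+ (both 10 e⁻, Z=14>13); Al^3+ < Ga^3+ (same group, period 3 vs 4); Ga^3+ < Zn^2+ (both 28 e⁻, Z=31>30); Zn^2+ < Cd^2+ (same group, 1 shell fewer).
Ordering all of them (including Cd^2+) by radius gives Si^4+ < Al^3+ < Ga^3+ < Zn^2+ < Cd^2+. That's 0.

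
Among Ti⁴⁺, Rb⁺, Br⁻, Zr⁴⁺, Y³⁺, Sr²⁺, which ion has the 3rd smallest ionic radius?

Y³⁺

Ti⁴⁺ (Z=22, 18 e⁻), Zr⁴⁺ (Z=40, 36 e⁻), Y³⁺ (Z=39, 36 e⁻), Sr²⁺ (Z=38, 36 e⁻), Rb⁺ (Z=37, 36 e⁻), Br⁻ (Z=35, 36 e⁻). Ti⁴⁺ < Zr⁴⁺ (same group, 1 shell fewer); Zr⁴⁺ < Y³⁺ (both 36 e⁻, Z=40>39); Y³⁺ < Sr²⁺ (isoelectronic, higher Z=39 is smaller); Sr²⁺ < Rb⁺ (both 36 e⁻, Z=38>37); Rb⁺ < Br⁻ (isoelectronic, higher Z=37 is smaller).
Ordering: Ti⁴⁺ < Zr⁴⁺ < Y³⁺ < Sr²⁺ < Rb⁺ < Br⁻. The 3rd smallest is Y³⁺.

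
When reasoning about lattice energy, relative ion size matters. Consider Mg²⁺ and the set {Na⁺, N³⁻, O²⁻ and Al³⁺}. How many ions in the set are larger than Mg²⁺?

Each ion has 10 electrons. The ranking follows nuclear charge in reverse — greater Z gives a smaller radius. Al³⁺ (Z=13), Mg²⁺ (Z=12), Na⁺ (Z=11), O²⁻ (Z=8), N³⁻ (Z=7).
Overall: Al³⁺ < Mg²⁺ < Na⁺ < O²⁻ < N³⁻. Mg²⁺ has 1 below it and 3 above. That's 3.

3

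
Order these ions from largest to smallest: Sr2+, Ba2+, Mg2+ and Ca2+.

Ba2+ > Sr2+ > Ca2+ > Mg2+

These ions sit in one column with identical charge. Each step down the periodic table adds a principal shell, increasing the radius.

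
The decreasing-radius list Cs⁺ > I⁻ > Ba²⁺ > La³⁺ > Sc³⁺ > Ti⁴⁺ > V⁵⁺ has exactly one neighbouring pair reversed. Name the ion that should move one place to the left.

Check each adjacent pair. Cs⁺ and I⁻ are reversed: they are isoelectronic (54 e⁻) and Cs has more protons than I (55 vs 53), making Cs⁺ smaller. No other neighbouring pair contradicts the periodic trends, so I⁻ is the ion listed too late.

I⁻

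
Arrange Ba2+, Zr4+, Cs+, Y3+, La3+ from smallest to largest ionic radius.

Zr4+ < Y3+ < La3+ < Ba2+ < Cs+

Zr4+ (Z=40, 36 e⁻), Y3+ (Z=39, 36 e⁻), La3+ (Z=57, 54 e⁻), Ba2+ (Z=56, 54 e⁻), Cs+ (Z=55, 54 e⁻). Zr4+ < Y3+ (both 36 e⁻, Z=40>39); Y3+ < La3+ (same group, 1 shell fewer); La3+ < Ba2+ (both 54 e⁻, Z=57>56); Ba2+ < Cs+ (isoelectronic, higher Z=56 is smaller).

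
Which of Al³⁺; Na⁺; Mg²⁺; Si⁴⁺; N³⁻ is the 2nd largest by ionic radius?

Na⁺

Isoelectronic series (10 e⁻ each). Size is set by nuclear charge: more protons means a smaller ion. Si⁴⁺ (Z=14), Al³⁺ (Z=13), Mg²⁺ (Z=12), Na⁺ (Z=11), N³⁻ (Z=7).
So the order is Si⁴⁺ < Al³⁺ < Mg²⁺ < Na⁺ < N³⁻; the 2nd-largest ion is Na⁺.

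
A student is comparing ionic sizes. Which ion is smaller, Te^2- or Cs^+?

All of these have 54 electrons (isoelectronic). With the same electron cloud, the ion with the most protons pulls it in tightest. Nuclear charges: Cs^+ (Z=55), Te^2- (Z=52). Highest Z is smallest.

Cs^+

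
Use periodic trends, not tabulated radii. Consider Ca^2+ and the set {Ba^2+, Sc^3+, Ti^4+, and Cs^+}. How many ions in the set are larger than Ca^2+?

2

Electron counts and nuclear charges: Ti^4+ (Z=22, 18 e⁻), Sc^3+ (Z=21, 18 e⁻), Ca^2+ (Z=20, 18 e⁻), Ba^2+ (Z=56, 54 e⁻), Cs^+ (Z=55, 54 e⁻). Ti^4+ < Sc^3+ (both 18 e⁻, Z=22>21); Sc^3+ < Ca^2+ (both 18 e⁻, Z=21>20); Ca^2+ < Ba^2+ (same group, period 4 vs 6); Ba^2+ < Cs^+ (isoelectronic, higher Z=56 is smaller).
Relative to Ca^2+, the ions that are larger are Ba^2+, Cs^+. So 2 are larger.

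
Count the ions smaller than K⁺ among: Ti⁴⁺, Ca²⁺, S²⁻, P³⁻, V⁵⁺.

These species are isoelectronic with 18 electrons. The only difference is the number of protons: V⁵⁺ (Z=23), Ti⁴⁺ (Z=22), Ca²⁺ (Z=20), K⁺ (Z=19), S²⁻ (Z=16), P³⁻ (Z=15). The strongest nuclear pull (V⁵⁺) gives the smallest ion.
Ordering all of them (including K⁺) by radius gives V⁵⁺ < Ti⁴⁺ < Ca²⁺ < K⁺ < S²⁻ < P³⁻. So 3 are smaller.

3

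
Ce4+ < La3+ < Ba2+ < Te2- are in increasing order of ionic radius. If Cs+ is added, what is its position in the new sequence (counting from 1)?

4

Isoelectronic series (54 e⁻ each). Size is set by nuclear charge: more protons means a smaller ion. Ce4+ (Z=58), La3+ (Z=57), Ba2+ (Z=56), Cs+ (Z=55), Te2- (Z=52).
The complete sequence is Ce4+ < La3+ < Ba2+ < Cs+ < Te2-. Cs+ sits at position 4.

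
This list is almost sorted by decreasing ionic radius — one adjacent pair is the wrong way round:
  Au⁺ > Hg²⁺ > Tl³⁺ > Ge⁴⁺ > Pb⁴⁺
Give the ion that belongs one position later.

Ge⁴⁺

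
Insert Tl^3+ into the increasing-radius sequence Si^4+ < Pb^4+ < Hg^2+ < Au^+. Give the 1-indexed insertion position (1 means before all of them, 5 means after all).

3

Work out protons and electrons: Si^4+ has 10 e⁻ (Z=14), Pb^4+ has 78 e⁻ (Z=82), Tl^3+ has 78 e⁻ (Z=81), Hg^2+ has 78 e⁻ (Z=80), Au^+ has 78 e⁻ (Z=79). Si^4+ < Pb^4+ (same group, 3 shells fewer); Pb^4+ < Tl^3+ (both 78 e⁻, Z=82>81); Tl^3+ < Hg^2+ (both 78 e⁻, Z=81>80); Hg^2+ < Au^+ (both 78 e⁻, Z=80>79).
Putting Tl^3+ in gives Si^4+ < Pb^4+ < Tl^3+ < Hg^2+ < Au^+; it lands at slot 3.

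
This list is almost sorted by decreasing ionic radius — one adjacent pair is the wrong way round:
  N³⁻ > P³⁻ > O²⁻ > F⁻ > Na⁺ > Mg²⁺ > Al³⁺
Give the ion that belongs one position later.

Check each adjacent pair. N³⁻ and P³⁻ are reversed: same group and charge — period 2 sits above period 3, so N³⁻ is smaller. No other neighbouring pair contradicts the periodic trends, so N³⁻ is the ion listed too early.

N³⁻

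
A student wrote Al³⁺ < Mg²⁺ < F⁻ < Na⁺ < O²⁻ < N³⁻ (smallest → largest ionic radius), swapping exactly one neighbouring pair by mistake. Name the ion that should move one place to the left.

Na⁺

The pair F⁻, Na⁺ is the wrong way round — they are isoelectronic (10 e⁻) and Na has more protons than F (11 vs 9), making Na⁺ smaller. All other adjacent pairs agree with periodic trends, so Na⁺ is the misplaced ion.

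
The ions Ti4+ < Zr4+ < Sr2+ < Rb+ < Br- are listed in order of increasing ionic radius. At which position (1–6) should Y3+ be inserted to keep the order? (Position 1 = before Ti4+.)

First list Z and electron count for each: Ti4+: 18 e⁻, Z=22, Zr4+: 36 e⁻, Z=40, Y3+: 36 e⁻, Z=39, Sr2+: 36 e⁻, Z=38, Rb+: 36 e⁻, Z=37, Br-: 36 e⁻, Z=35. Ti4+ < Zr4+ (same group, 1 shell fewer); Zr4+ < Y3+ (isoelectronic, higher Z=40 is smaller); Y3+ < Sr2+ (both 36 e⁻, Z=39>38); Sr2+ < Rb+ (both 36 e⁻, Z=38>37); Rb+ < Br- (both 36 e⁻, Z=37>35).
The complete sequence is Ti4+ < Zr4+ < Y3+ < Sr2+ < Rb+ < Br-. Y3+ sits at position 3.

3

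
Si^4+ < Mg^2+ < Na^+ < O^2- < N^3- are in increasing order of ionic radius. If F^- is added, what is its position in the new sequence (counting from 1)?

All of these have 10 electrons (isoelectronic). With the same electron cloud, the ion with the most protons pulls it in tightest. Nuclear charges: Si^4+ (Z=14), Mg^2+ (Z=12), Na^+ (Z=11), F^- (Z=9), O^2- (Z=8), N^3- (Z=7). Highest Z is smallest.
With F^- included the full order is Si^4+ < Mg^2+ < Na^+ < F^- < O^2- < N^3-, so it takes position 4.

4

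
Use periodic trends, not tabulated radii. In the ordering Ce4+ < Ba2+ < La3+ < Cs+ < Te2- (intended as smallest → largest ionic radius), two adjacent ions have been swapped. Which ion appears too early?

The pair Ba2+, La3+ is the wrong way round — La3+ and Ba2+ share 54 electrons; the higher nuclear charge on La (Z=57) contracts it more, so La3+ < Ba2+. All other adjacent pairs agree with periodic trends, so Ba2+ is the misplaced ion.

Ba2+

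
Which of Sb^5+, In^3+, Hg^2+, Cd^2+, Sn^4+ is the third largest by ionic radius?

Work out protons and electrons: Sb^5+: 46 e⁻, Z=51, Sn^4+: 46 e⁻, Z=50, In^3+: 46 e⁻, Z=49, Cd^2+: 46 e⁻, Z=48, Hg^2+: 78 e⁻, Z=80. Sb^5+ < Sn^4+ (both 46 e⁻, Z=51>50); Sn^4+ < In^3+ (isoelectronic, higher Z=50 is smaller); In^3+ < Cd^2+ (isoelectronic, higher Z=49 is smaller); Cd^2+ < Hg^2+ (same group, period 5 vs 6).
That gives Sb^5+ < Sn^4+ < In^3+ < Cd^2+ < Hg^2+. From the largest end, number 3 is In^3+.

In^3+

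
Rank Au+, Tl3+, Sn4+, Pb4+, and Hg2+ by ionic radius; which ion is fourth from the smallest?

Electron counts and nuclear charges: Sn4+ (Z=50, 46 e⁻), Pb4+ (Z=82, 78 e⁻), Tl3+ (Z=81, 78 e⁻), Hg2+ (Z=80, 78 e⁻), Au+ (Z=79, 78 e⁻). Sn4+ < Pb4+ (same group, period 5 vs 6); Pb4+ < Tl3+ (both 78 e⁻, Z=82>81); Tl3+ < Hg2+ (both 78 e⁻, Z=81>80); Hg2+ < Au+ (isoelectronic, higher Z=80 is smaller).
Full ascending order: Sn4+ < Pb4+ < Tl3+ < Hg2+ < Au+. Counting from the smallest, position 4 is Hg2+.

Hg2+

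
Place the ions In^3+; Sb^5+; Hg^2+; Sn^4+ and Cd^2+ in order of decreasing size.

Hg^2+ > Cd^2+ > In^3+ > Sn^4+ > Sb^5+

Work out protons and electrons: Sb^5+ (Z=51, 46 e⁻), Sn^4+ (Z=50, 46 e⁻), In^3+ (Z=49, 46 e⁻), Cd^2+ (Z=48, 46 e⁻), Hg^2+ (Z=80, 78 e⁻). Sb^5+ < Sn^4+ (isoelectronic, higher Z=51 is smaller); Sn^4+ < In^3+ (isoelectronic, higher Z=50 is smaller); In^3+ < Cd^2+ (isoelectronic, higher Z=49 is smaller); Cd^2+ < Hg^2+ (same group, period 5 vs 6).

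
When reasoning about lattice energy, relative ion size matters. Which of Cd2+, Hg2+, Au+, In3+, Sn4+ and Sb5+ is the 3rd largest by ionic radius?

Cd2+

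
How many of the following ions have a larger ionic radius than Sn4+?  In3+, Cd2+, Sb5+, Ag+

These species are isoelectronic with 46 electrons. The only difference is the number of protons: Sb5+ (Z=51), Sn4+ (Z=50), In3+ (Z=49), Cd2+ (Z=48), Ag+ (Z=47). The strongest nuclear pull (Sb5+) gives the smallest ion.
Ordering all of them (including Sn4+) by radius gives Sb5+ < Sn4+ < In3+ < Cd2+ < Ag+. So 3 are larger.

3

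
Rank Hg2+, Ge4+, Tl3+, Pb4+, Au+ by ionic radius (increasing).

Ge4+ < Pb4+ < Tl3+ < Hg2+ < Au+

First list Z and electron count for each: Ge4+ has 28 e⁻ (Z=32), Pb4+ has 78 e⁻ (Z=82), Tl3+ has 78 e⁻ (Z=81), Hg2+ has 78 e⁻ (Z=80), Au+ has 78 e⁻ (Z=79). Ge4+ < Pb4+ (same group, period 4 vs 6); Pb4+ < Tl3+ (isoelectronic, higher Z=82 is smaller); Tl3+ < Hg2+ (both 78 e⁻, Z=81>80); Hg2+ < Au+ (both 78 e⁻, Z=80>79).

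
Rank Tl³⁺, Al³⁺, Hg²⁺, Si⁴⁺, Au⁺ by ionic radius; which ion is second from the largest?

Si⁴⁺ (Z=14, 10 e⁻), Al³⁺ (Z=13, 10 e⁻), Tl³⁺ (Z=81, 78 e⁻), Hg²⁺ (Z=80, 78 e⁻), Au⁺ (Z=79, 78 e⁻). Si⁴⁺ < Al³⁺ (isoelectronic, higher Z=14 is smaller); Al³⁺ < Tl³⁺ (same group, 3 shells fewer); Tl³⁺ < Hg²⁺ (isoelectronic, higher Z=81 is smaller); Hg²⁺ < Au⁺ (isoelectronic, higher Z=80 is smaller).
So the order is Si⁴⁺ < Al³⁺ < Tl³⁺ < Hg²⁺ < Au⁺; the 2nd-largest ion is Hg²⁺.

Hg²⁺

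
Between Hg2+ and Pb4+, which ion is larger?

Hg2+

Isoelectronic series (78 e⁻ each). Size is set by nuclear charge: more protons means a smaller ion. Pb4+ (Z=82), Hg2+ (Z=80).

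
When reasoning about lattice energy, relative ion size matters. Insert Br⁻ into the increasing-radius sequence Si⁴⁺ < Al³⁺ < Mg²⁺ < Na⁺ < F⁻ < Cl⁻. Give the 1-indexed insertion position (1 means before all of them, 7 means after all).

7

Work out protons and electrons: Si⁴⁺ (Z=14, 10 e⁻), Al³⁺ (Z=13, 10 e⁻), Mg²⁺ (Z=12, 10 e⁻), Na⁺ (Z=11, 10 e⁻), F⁻ (Z=9, 10 e⁻), Cl⁻ (Z=17, 18 e⁻), Br⁻ (Z=35, 36 e⁻). Si⁴⁺ < Al³⁺ (both 10 e⁻, Z=14>13); Al³⁺ < Mg²⁺ (isoelectronic, higher Z=13 is smaller); Mg²⁺ < Na⁺ (isoelectronic, higher Z=12 is smaller); Na⁺ < F⁻ (isoelectronic, higher Z=11 is smaller); F⁻ < Cl⁻ (same group, 1 shell fewer); Cl⁻ < Br⁻ (same group, period 3 vs 4).
Merged order: Si⁴⁺ < Al³⁺ < Mg²⁺ < Na⁺ < F⁻ < Cl⁻ < Br⁻ — Br⁻ is number 7.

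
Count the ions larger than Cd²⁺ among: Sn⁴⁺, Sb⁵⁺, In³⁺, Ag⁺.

1

Each ion has 46 electrons. The ranking follows nuclear charge in reverse — greater Z gives a smaller radius. Sb⁵⁺ (Z=51), Sn⁴⁺ (Z=50), In³⁺ (Z=49), Cd²⁺ (Z=48), Ag⁺ (Z=47).
Ordering all of them (including Cd²⁺) by radius gives Sb⁵⁺ < Sn⁴⁺ < In³⁺ < Cd²⁺ < Ag⁺. Count: 1.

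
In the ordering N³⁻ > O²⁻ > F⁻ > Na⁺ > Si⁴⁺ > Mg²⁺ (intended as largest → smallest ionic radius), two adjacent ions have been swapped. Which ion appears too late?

Check each adjacent pair. Si⁴⁺ and Mg²⁺ are reversed: Si⁴⁺ and Mg²⁺ share 10 electrons; the higher nuclear charge on Si (Z=14) contracts it more, so Si⁴⁺ < Mg²⁺. No other neighbouring pair contradicts the periodic trends, so Mg²⁺ is the ion listed too late.

Mg²⁺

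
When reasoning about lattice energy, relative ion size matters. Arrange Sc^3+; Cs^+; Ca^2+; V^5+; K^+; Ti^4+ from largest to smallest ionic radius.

V^5+: 18 e⁻, Z=23, Ti^4+: 18 e⁻, Z=22, Sc^3+: 18 e⁻, Z=21, Ca^2+: 18 e⁻, Z=20, K^+: 18 e⁻, Z=19, Cs^+: 54 e⁻, Z=55. V^5+ < Ti^4+ (isoelectronic, higher Z=23 is smaller); Ti^4+ < Sc^3+ (isoelectronic, higher Z=22 is smaller); Sc^3+ < Ca^2+ (isoelectronic, higher Z=21 is smaller); Ca^2+ < K^+ (isoelectronic, higher Z=20 is smaller); K^+ < Cs^+ (same group, period 4 vs 6).

Cs^+ > K^+ > Ca^2+ > Sc^3+ > Ti^4+ > V^5+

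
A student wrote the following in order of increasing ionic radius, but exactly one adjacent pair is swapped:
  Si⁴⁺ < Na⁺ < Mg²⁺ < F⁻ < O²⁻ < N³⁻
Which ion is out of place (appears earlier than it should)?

Compare adjacent ions: they are isoelectronic (10 e⁻) and Mg has more protons than Na (12 vs 11), making Mg²⁺ smaller — yet in this increasing list Na⁺ sits before Mg²⁺. Nothing else is reversed, so Na⁺ should move one place to the right.

Na⁺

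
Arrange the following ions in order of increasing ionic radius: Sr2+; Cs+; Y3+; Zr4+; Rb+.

Zr4+ < Y3+ < Sr2+ < Rb+ < Cs+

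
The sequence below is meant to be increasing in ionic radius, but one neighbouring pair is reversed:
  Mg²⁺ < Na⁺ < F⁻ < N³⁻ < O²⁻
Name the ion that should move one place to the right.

N³⁻

Check each adjacent pair. N³⁻ and O²⁻ are reversed: both have 10 electrons but Z(O)=8 > Z(N)=7, so O²⁻ should be the smaller of the two. No other neighbouring pair contradicts the periodic trends, so N³⁻ is the ion listed too early.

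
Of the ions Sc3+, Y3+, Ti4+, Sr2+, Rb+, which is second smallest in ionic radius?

Sc3+

Ti4+ has 18 e⁻ (Z=22), Sc3+ has 18 e⁻ (Z=21), Y3+ has 36 e⁻ (Z=39), Sr2+ has 36 e⁻ (Z=38), Rb+ has 36 e⁻ (Z=37). Ti4+ < Sc3+ (isoelectronic, higher Z=22 is smaller); Sc3+ < Y3+ (same group, period 4 vs 5); Y3+ < Sr2+ (both 36 e⁻, Z=39>38); Sr2+ < Rb+ (both 36 e⁻, Z=38>37).
So the order is Ti4+ < Sc3+ < Y3+ < Sr2+ < Rb+; the 2nd-smallest ion is Sc3+.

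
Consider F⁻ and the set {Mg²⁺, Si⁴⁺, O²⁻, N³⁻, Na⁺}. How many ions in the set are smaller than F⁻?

3

Isoelectronic series (10 e⁻ each). Size is set by nuclear charge: more protons means a smaller ion. Si⁴⁺ (Z=14), Mg²⁺ (Z=12), Na⁺ (Z=11), F⁻ (Z=9), O²⁻ (Z=8), N³⁻ (Z=7).
Ordering all of them (including F⁻) by radius gives Si⁴⁺ < Mg²⁺ < Na⁺ < F⁻ < O²⁻ < N³⁻. That's 3.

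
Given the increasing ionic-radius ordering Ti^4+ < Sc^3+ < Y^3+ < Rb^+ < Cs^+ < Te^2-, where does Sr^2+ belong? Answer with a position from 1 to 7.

4

Ti^4+ has 18 e⁻ (Z=22), Sc^3+ has 18 e⁻ (Z=21), Y^3+ has 36 e⁻ (Z=39), Sr^2+ has 36 e⁻ (Z=38), Rb^+ has 36 e⁻ (Z=37), Cs^+ has 54 e⁻ (Z=55), Te^2- has 54 e⁻ (Z=52). Ti^4+ < Sc^3+ (both 18 e⁻, Z=22>21); Sc^3+ < Y^3+ (same group, period 4 vs 5); Y^3+ < Sr^2+ (isoelectronic, higher Z=39 is smaller); Sr^2+ < Rb^+ (both 36 e⁻, Z=38>37); Rb^+ < Cs^+ (same group, period 5 vs 6); Cs^+ < Te^2- (both 54 e⁻, Z=55>52).
Merged order: Ti^4+ < Sc^3+ < Y^3+ < Sr^2+ < Rb^+ < Cs^+ < Te^2- — Sr^2+ is number 4.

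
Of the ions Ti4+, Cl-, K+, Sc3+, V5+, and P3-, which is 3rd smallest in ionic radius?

Sc3+

Isoelectronic series (18 e⁻ each). Size is set by nuclear charge: more protons means a smaller ion. V5+ (Z=23), Ti4+ (Z=22), Sc3+ (Z=21), K+ (Z=19), Cl- (Z=17), P3- (Z=15).
Ordering: V5+ < Ti4+ < Sc3+ < K+ < Cl- < P3-. The 3rd smallest is Sc3+.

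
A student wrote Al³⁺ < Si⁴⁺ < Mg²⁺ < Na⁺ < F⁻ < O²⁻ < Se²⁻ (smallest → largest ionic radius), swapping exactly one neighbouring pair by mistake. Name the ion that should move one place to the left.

Si⁴⁺

Check each adjacent pair. Al³⁺ and Si⁴⁺ are reversed: Si⁴⁺ and Al³⁺ share 10 electrons; the higher nuclear charge on Si (Z=14) contracts it more, so Si⁴⁺ < Al³⁺. No other neighbouring pair contradicts the periodic trends, so Si⁴⁺ is the ion listed too late.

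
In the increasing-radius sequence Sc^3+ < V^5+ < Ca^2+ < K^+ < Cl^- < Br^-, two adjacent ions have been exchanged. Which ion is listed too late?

V^5+

Scanning neighbour by neighbour, only Sc^3+/V^5+ violates a trend: both have 18 electrons but Z(V)=23 > Z(Sc)=21, so V^5+ should be the smaller of the two. That makes V^5+ the one sitting a position late relative to where it belongs.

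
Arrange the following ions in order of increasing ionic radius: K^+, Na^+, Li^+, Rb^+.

Same group, same charge. Going down the group adds an extra shell of electrons, so the ion gets larger: Li^+ is highest in the group and smallest.

Li^+ < Na^+ < K^+ < Rb^+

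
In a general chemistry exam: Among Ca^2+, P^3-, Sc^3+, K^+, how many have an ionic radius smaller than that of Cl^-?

3

All of these have 18 electrons (isoelectronic). With the same electron cloud, the ion with the most protons pulls it in tightest. Nuclear charges: Sc^3+ (Z=21), Ca^2+ (Z=20), K^+ (Z=19), Cl^- (Z=17), P^3- (Z=15). Highest Z is smallest.
Relative to Cl^-, the ions that are smaller are Sc^3+, Ca^2+, K^+. Count: 3.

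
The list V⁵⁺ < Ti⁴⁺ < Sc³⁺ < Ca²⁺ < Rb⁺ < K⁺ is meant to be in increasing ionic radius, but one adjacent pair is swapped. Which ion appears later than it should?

Check each adjacent pair. Rb⁺ and K⁺ are reversed: same group and charge — period 4 sits above period 5, so K⁺ is smaller. No other neighbouring pair contradicts the periodic trends, so K⁺ is the ion listed too late.

K⁺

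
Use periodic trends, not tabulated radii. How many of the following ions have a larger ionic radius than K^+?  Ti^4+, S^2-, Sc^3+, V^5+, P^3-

These species are isoelectronic with 18 electrons. The only difference is the number of protons: V^5+ (Z=23), Ti^4+ (Z=22), Sc^3+ (Z=21), K^+ (Z=19), S^2- (Z=16), P^3- (Z=15). The strongest nuclear pull (V^5+) gives the smallest ion.
Relative to K^+, the ions that are larger are S^2-, P^3-. So 2 are larger.

2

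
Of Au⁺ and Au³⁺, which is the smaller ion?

Au³⁺

Same element, different charge: the more highly charged cation has fewer electrons and a greater effective nuclear charge per electron, making Au³⁺ the smallest.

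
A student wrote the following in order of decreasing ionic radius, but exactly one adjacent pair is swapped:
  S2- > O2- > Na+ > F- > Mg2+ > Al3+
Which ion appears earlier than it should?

Na+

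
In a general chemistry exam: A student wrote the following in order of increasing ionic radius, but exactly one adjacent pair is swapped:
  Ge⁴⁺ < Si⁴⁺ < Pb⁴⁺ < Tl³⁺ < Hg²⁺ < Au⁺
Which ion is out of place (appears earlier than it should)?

Ge⁴⁺

The pair Ge⁴⁺, Si⁴⁺ is the wrong way round — same group and charge — period 3 sits above period 4, so Si⁴⁺ is smaller. All other adjacent pairs agree with periodic trends, so Ge⁴⁺ is the misplaced ion.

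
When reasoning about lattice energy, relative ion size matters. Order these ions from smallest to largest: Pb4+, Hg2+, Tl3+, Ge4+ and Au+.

Ge4+ (Z=32, 28 e⁻), Pb4+ (Z=82, 78 e⁻), Tl3+ (Z=81, 78 e⁻), Hg2+ (Z=80, 78 e⁻), Au+ (Z=79, 78 e⁻). Ge4+ < Pb4+ (same group, 2 shells fewer); Pb4+ < Tl3+ (both 78 e⁻, Z=82>81); Tl3+ < Hg2+ (isoelectronic, higher Z=81 is smaller); Hg2+ < Au+ (both 78 e⁻, Z=80>79).

Ge4+ < Pb4+ < Tl3+ < Hg2+ < Au+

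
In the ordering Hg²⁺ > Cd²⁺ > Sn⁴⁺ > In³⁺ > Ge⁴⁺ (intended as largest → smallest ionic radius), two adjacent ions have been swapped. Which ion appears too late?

In³⁺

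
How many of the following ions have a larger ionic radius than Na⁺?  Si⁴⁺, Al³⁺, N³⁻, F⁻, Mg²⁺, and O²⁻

3

All of these have 10 electrons (isoelectronic). With the same electron cloud, the ion with the most protons pulls it in tightest. Nuclear charges: Si⁴⁺ (Z=14), Al³⁺ (Z=13), Mg²⁺ (Z=12), Na⁺ (Z=11), F⁻ (Z=9), O²⁻ (Z=8), N³⁻ (Z=7). Highest Z is smallest.
Relative to Na⁺, the ions that are larger are F⁻, O²⁻, N³⁻. So 3 are larger.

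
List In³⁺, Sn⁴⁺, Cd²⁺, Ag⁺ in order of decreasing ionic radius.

Ag⁺ > Cd²⁺ > In³⁺ > Sn⁴⁺

These species are isoelectronic with 46 electrons. The only difference is the number of protons: Sn⁴⁺ (Z=50), In³⁺ (Z=49), Cd²⁺ (Z=48), Ag⁺ (Z=47). The strongest nuclear pull (Sn⁴⁺) gives the smallest ion.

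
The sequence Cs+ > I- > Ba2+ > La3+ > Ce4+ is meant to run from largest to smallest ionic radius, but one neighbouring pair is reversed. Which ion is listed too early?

Scanning neighbour by neighbour, only Cs+/I- violates a trend: they are isoelectronic (54 e⁻) and Cs has more protons than I (55 vs 53), making Cs+ smaller. That makes Cs+ the one sitting a position early relative to where it belongs.

Cs+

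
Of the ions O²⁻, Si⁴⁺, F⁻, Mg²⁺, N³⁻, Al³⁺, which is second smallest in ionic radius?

Isoelectronic series (10 e⁻ each). Size is set by nuclear charge: more protons means a smaller ion. Si⁴⁺ (Z=14), Al³⁺ (Z=13), Mg²⁺ (Z=12), F⁻ (Z=9), O²⁻ (Z=8), N³⁻ (Z=7).
Ordering: Si⁴⁺ < Al³⁺ < Mg²⁺ < F⁻ < O²⁻ < N³⁻. The second smallest is Al³⁺.

Al³⁺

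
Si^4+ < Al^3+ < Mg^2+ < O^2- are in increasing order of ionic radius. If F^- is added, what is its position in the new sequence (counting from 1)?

4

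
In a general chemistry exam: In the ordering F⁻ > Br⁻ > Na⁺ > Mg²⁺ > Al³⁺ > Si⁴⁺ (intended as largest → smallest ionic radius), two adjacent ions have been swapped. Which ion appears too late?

Check each adjacent pair. F⁻ and Br⁻ are reversed: both in group 17 with the same charge; F⁻ (period 2) has the smaller radius. No other neighbouring pair contradicts the periodic trends, so Br⁻ is the ion listed too late.

Br⁻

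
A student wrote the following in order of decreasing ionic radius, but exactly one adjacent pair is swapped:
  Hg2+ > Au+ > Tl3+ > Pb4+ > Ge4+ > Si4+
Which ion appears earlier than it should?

Hg2+

Check each adjacent pair. Hg2+ and Au+ are reversed: they are isoelectronic (78 e⁻) and Hg has more protons than Au (80 vs 79), making Hg2+ smaller. No other neighbouring pair contradicts the periodic trends, so Hg2+ is the ion listed too early.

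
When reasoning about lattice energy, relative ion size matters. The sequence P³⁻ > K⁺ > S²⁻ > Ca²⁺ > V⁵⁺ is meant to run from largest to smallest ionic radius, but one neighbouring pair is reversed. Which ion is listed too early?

Scanning neighbour by neighbour, only K⁺/S²⁻ violates a trend: both have 18 electrons but Z(K)=19 > Z(S)=16, so K⁺ should be the smaller of the two. That makes K⁺ the one sitting a position early relative to where it belongs.

K⁺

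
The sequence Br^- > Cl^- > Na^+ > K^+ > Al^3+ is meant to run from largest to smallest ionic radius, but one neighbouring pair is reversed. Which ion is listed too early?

Na^+

Check each adjacent pair. Na^+ and K^+ are reversed: same group and charge — period 3 sits above period 4, so Na^+ is smaller. No other neighbouring pair contradicts the periodic trends, so Na^+ is the ion listed too early.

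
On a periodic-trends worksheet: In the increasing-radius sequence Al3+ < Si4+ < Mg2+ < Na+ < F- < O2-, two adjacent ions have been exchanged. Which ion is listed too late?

Si4+

Check each adjacent pair. Al3+ and Si4+ are reversed: Si4+ and Al3+ share 10 electrons; the higher nuclear charge on Si (Z=14) contracts it more, so Si4+ < Al3+. No other neighbouring pair contradicts the periodic trends, so Si4+ is the ion listed too late.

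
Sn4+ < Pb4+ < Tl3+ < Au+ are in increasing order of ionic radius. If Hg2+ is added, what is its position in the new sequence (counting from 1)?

Electron counts and nuclear charges: Sn4+ (Z=50, 46 e⁻), Pb4+ (Z=82, 78 e⁻), Tl3+ (Z=81, 78 e⁻), Hg2+ (Z=80, 78 e⁻), Au+ (Z=79, 78 e⁻). Sn4+ < Pb4+ (same group, period 5 vs 6); Pb4+ < Tl3+ (isoelectronic, higher Z=82 is smaller); Tl3+ < Hg2+ (isoelectronic, higher Z=81 is smaller); Hg2+ < Au+ (isoelectronic, higher Z=80 is smaller).
The complete sequence is Sn4+ < Pb4+ < Tl3+ < Hg2+ < Au+. Hg2+ sits at position 4.

4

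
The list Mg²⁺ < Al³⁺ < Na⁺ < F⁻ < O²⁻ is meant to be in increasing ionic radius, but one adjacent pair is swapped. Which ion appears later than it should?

Compare adjacent ions: they are isoelectronic (10 e⁻) and Al has more protons than Mg (13 vs 12), making Al³⁺ smaller — yet in this increasing list Mg²⁺ sits before Al³⁺. Nothing else is reversed, so Al³⁺ should move one place to the left.

Al³⁺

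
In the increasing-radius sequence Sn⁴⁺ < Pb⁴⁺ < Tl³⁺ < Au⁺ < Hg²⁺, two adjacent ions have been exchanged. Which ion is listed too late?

Compare adjacent ions: they are isoelectronic (78 e⁻) and Hg has more protons than Au (80 vs 79), making Hg²⁺ smaller — yet in this increasing list Au⁺ sits before Hg²⁺. Nothing else is reversed, so Hg²⁺ should move one place to the left.

Hg²⁺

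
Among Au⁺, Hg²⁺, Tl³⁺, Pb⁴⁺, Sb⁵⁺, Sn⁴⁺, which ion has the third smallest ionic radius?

Pb⁴⁺

Tabulating Z and e⁻: Sb⁵⁺ has 46 e⁻ (Z=51), Sn⁴⁺ has 46 e⁻ (Z=50), Pb⁴⁺ has 78 e⁻ (Z=82), Tl³⁺ has 78 e⁻ (Z=81), Hg²⁺ has 78 e⁻ (Z=80), Au⁺ has 78 e⁻ (Z=79). Sb⁵⁺ < Sn⁴⁺ (both 46 e⁻, Z=51>50); Sn⁴⁺ < Pb⁴⁺ (same group, 1 shell fewer); Pb⁴⁺ < Tl³⁺ (both 78 e⁻, Z=82>81); Tl³⁺ < Hg²⁺ (isoelectronic, higher Z=81 is smaller); Hg²⁺ < Au⁺ (both 78 e⁻, Z=80>79).
That gives Sb⁵⁺ < Sn⁴⁺ < Pb⁴⁺ < Tl³⁺ < Hg²⁺ < Au⁺. From the smallest end, number 3 is Pb⁴⁺.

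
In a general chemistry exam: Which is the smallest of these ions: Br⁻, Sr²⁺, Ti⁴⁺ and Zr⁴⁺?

Ti⁴⁺

First list Z and electron count for each: Ti⁴⁺ has 18 e⁻ (Z=22), Zr⁴⁺ has 36 e⁻ (Z=40), Sr²⁺ has 36 e⁻ (Z=38), Br⁻ has 36 e⁻ (Z=35). Ti⁴⁺ < Zr⁴⁺ (same group, period 4 vs 5); Zr⁴⁺ < Sr²⁺ (isoelectronic, higher Z=40 is smaller); Sr²⁺ < Br⁻ (both 36 e⁻, Z=38>35).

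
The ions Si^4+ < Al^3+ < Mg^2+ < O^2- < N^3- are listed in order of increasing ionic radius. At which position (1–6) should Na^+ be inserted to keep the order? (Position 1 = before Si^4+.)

4

Each ion has 10 electrons. The ranking follows nuclear charge in reverse — greater Z gives a smaller radius. Si^4+ (Z=14), Al^3+ (Z=13), Mg^2+ (Z=12), Na^+ (Z=11), O^2- (Z=8), N^3- (Z=7).
Merged order: Si^4+ < Al^3+ < Mg^2+ < Na^+ < O^2- < N^3- — Na^+ is number 4.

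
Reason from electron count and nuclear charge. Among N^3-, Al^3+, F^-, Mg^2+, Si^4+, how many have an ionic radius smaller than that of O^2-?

Isoelectronic series (10 e⁻ each). Size is set by nuclear charge: more protons means a smaller ion. Si^4+ (Z=14), Al^3+ (Z=13), Mg^2+ (Z=12), F^- (Z=9), O^2- (Z=8), N^3- (Z=7).
Placing each against O^2-: smaller — Si^4+, Al^3+, Mg^2+, F^-; larger — N^3-. Count: 4.

4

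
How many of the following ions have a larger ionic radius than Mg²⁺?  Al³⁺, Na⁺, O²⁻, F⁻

3

Isoelectronic series (10 e⁻ each). Size is set by nuclear charge: more protons means a smaller ion. Al³⁺ (Z=13), Mg²⁺ (Z=12), Na⁺ (Z=11), F⁻ (Z=9), O²⁻ (Z=8).
Relative to Mg²⁺, the ions that are larger are Na⁺, F⁻, O²⁻. Count: 3.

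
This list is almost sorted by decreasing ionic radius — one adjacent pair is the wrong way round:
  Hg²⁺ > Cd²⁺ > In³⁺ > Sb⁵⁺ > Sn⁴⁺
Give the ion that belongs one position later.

Sb⁵⁺

Check each adjacent pair. Sb⁵⁺ and Sn⁴⁺ are reversed: Sb⁵⁺ and Sn⁴⁺ share 46 electrons; the higher nuclear charge on Sb (Z=51) contracts it more, so Sb⁵⁺ < Sn⁴⁺. No other neighbouring pair contradicts the periodic trends, so Sb⁵⁺ is the ion listed too early.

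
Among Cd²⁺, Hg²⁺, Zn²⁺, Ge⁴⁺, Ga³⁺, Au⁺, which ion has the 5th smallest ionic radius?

Hg²⁺

Electron counts and nuclear charges: Ge⁴⁺ has 28 e⁻ (Z=32), Ga³⁺ has 28 e⁻ (Z=31), Zn²⁺ has 28 e⁻ (Z=30), Cd²⁺ has 46 e⁻ (Z=48), Hg²⁺ has 78 e⁻ (Z=80), Au⁺ has 78 e⁻ (Z=79). Ge⁴⁺ < Ga³⁺ (both 28 e⁻, Z=32>31); Ga³⁺ < Zn²⁺ (isoelectronic, higher Z=31 is smaller); Zn²⁺ < Cd²⁺ (same group, period 4 vs 5); Cd²⁺ < Hg²⁺ (same group, 1 shell fewer); Hg²⁺ < Au⁺ (both 78 e⁻, Z=80>79).
Full ascending order: Ge⁴⁺ < Ga³⁺ < Zn²⁺ < Cd²⁺ < Hg²⁺ < Au⁺. Counting from the smallest, position 5 is Hg²⁺.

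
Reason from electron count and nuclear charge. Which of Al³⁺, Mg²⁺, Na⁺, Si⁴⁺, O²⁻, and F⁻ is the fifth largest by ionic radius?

Al³⁺

Each ion has 10 electrons. The ranking follows nuclear charge in reverse — greater Z gives a smaller radius. Si⁴⁺ (Z=14), Al³⁺ (Z=13), Mg²⁺ (Z=12), Na⁺ (Z=11), F⁻ (Z=9), O²⁻ (Z=8).
Full ascending order: Si⁴⁺ < Al³⁺ < Mg²⁺ < Na⁺ < F⁻ < O²⁻. Counting from the largest, position 5 is Al³⁺.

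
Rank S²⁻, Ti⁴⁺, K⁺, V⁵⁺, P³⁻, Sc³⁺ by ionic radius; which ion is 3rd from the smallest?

Isoelectronic series (18 e⁻ each). Size is set by nuclear charge: more protons means a smaller ion. V⁵⁺ (Z=23), Ti⁴⁺ (Z=22), Sc³⁺ (Z=21), K⁺ (Z=19), S²⁻ (Z=16), P³⁻ (Z=15).
So the order is V⁵⁺ < Ti⁴⁺ < Sc³⁺ < K⁺ < S²⁻ < P³⁻; the 3rd-smallest ion is Sc³⁺.

Sc³⁺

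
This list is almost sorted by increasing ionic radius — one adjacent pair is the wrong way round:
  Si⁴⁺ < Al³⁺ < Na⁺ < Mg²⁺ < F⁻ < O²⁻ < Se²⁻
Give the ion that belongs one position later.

Na⁺

Compare adjacent ions: both have 10 electrons but Z(Mg)=12 > Z(Na)=11, so Mg²⁺ should be the smaller of the two — yet in this increasing list Na⁺ sits before Mg²⁺. Nothing else is reversed, so Na⁺ should move one place to the right.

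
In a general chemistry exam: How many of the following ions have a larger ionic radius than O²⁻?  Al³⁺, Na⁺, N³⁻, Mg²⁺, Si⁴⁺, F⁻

1

Each ion has 10 electrons. The ranking follows nuclear charge in reverse — greater Z gives a smaller radius. Si⁴⁺ (Z=14), Al³⁺ (Z=13), Mg²⁺ (Z=12), Na⁺ (Z=11), F⁻ (Z=9), O²⁻ (Z=8), N³⁻ (Z=7).
Placing each against O²⁻: smaller — Si⁴⁺, Al³⁺, Mg²⁺, Na⁺, F⁻; larger — N³⁻. That's 1.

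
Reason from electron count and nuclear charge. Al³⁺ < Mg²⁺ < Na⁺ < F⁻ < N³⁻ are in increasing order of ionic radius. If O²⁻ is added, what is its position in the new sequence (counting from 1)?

Isoelectronic series (10 e⁻ each). Size is set by nuclear charge: more protons means a smaller ion. Al³⁺ (Z=13), Mg²⁺ (Z=12), Na⁺ (Z=11), F⁻ (Z=9), O²⁻ (Z=8), N³⁻ (Z=7).
Putting O²⁻ in gives Al³⁺ < Mg²⁺ < Na⁺ < F⁻ < O²⁻ < N³⁻; it lands at slot 5.

5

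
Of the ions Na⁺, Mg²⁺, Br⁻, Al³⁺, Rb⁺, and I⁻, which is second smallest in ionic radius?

Mg²⁺

Electron counts and nuclear charges: Al³⁺ (Z=13, 10 e⁻), Mg²⁺ (Z=12, 10 e⁻), Na⁺ (Z=11, 10 e⁻), Rb⁺ (Z=37, 36 e⁻), Br⁻ (Z=35, 36 e⁻), I⁻ (Z=53, 54 e⁻). Al³⁺ < Mg²⁺ (isoelectronic, higher Z=13 is smaller); Mg²⁺ < Na⁺ (isoelectronic, higher Z=12 is smaller); Na⁺ < Rb⁺ (same group, 2 shells fewer); Rb⁺ < Br⁻ (isoelectronic, higher Z=37 is smaller); Br⁻ < I⁻ (same group, 1 shell fewer).
So the order is Al³⁺ < Mg²⁺ < Na⁺ < Rb⁺ < Br⁻ < I⁻; the 2nd-smallest ion is Mg²⁺.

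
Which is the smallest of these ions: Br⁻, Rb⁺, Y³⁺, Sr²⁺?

Y³⁺

All of these have 36 electrons (isoelectronic). With the same electron cloud, the ion with the most protons pulls it in tightest. Nuclear charges: Y³⁺ (Z=39), Sr²⁺ (Z=38), Rb⁺ (Z=37), Br⁻ (Z=35). Highest Z is smallest.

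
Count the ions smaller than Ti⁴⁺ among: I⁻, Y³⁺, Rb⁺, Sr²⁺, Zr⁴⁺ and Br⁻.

0

Work out protons and electrons: Ti⁴⁺ has 18 e⁻ (Z=22), Zr⁴⁺ has 36 e⁻ (Z=40), Y³⁺ has 36 e⁻ (Z=39), Sr²⁺ has 36 e⁻ (Z=38), Rb⁺ has 36 e⁻ (Z=37), Br⁻ has 36 e⁻ (Z=35), I⁻ has 54 e⁻ (Z=53). Ti⁴⁺ < Zr⁴⁺ (same group, 1 shell fewer); Zr⁴⁺ < Y³⁺ (both 36 e⁻, Z=40>39); Y³⁺ < Sr²⁺ (both 36 e⁻, Z=39>38); Sr²⁺ < Rb⁺ (isoelectronic, higher Z=38 is smaller); Rb⁺ < Br⁻ (isoelectronic, higher Z=37 is smaller); Br⁻ < I⁻ (same group, 1 shell fewer).
Relative to Ti⁴⁺, the ions that are smaller are none. That's 0.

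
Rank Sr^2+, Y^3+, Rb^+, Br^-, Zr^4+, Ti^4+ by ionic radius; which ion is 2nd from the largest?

Electron counts and nuclear charges: Ti^4+: 18 e⁻, Z=22, Zr^4+: 36 e⁻, Z=40, Y^3+: 36 e⁻, Z=39, Sr^2+: 36 e⁻, Z=38, Rb^+: 36 e⁻, Z=37, Br^-: 36 e⁻, Z=35. Ti^4+ < Zr^4+ (same group, 1 shell fewer); Zr^4+ < Y^3+ (both 36 e⁻, Z=40>39); Y^3+ < Sr^2+ (both 36 e⁻, Z=39>38); Sr^2+ < Rb^+ (both 36 e⁻, Z=38>37); Rb^+ < Br^- (both 36 e⁻, Z=37>35).
That gives Ti^4+ < Zr^4+ < Y^3+ < Sr^2+ < Rb^+ < Br^-. From the largest end, number 2 is Rb^+.

Rb^+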